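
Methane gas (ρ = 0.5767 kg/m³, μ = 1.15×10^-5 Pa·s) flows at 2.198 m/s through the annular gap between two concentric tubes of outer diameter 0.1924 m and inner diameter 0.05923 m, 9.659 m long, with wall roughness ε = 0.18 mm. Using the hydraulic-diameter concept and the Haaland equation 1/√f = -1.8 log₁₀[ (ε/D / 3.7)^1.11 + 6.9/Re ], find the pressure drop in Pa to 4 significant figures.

ΔP ≈ 3.035 Pa

Hydraulic diameter D_h = 4A/P = D_o - D_i = 0.1924 - 0.05923 = 0.1332 m.
Re = ρVD_h/μ = 0.5767·2.198·0.1332/1.15e-05 = 1.468e+04.
ε/D_h = 0.00018/0.1332 = 0.00135; Haaland gives 1/√f = -1.8 log₁₀[0.000153+0.00047] = 5.77, so f = 0.03004.
ΔP = f(L/D_h)(ρV²/2) = 0.03004·9.659/0.1332·1.393 = 3.035 Pa.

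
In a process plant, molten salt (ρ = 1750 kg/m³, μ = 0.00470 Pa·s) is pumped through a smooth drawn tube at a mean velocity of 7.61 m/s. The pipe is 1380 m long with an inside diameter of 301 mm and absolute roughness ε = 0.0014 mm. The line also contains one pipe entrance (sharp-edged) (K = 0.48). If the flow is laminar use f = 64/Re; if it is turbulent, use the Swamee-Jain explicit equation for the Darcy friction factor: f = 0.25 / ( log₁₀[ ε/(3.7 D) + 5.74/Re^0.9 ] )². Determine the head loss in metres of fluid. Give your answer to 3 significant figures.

Reynolds number Re = ρVD/μ = 1750 · 7.61 · 0.301 / 0.0047 = 8.529e+05.
Re > 4000 → turbulent. Relative roughness ε/D = 1.4e-06/0.301 = 4.65e-06. Swamee-Jain: f = 0.25/(log₁₀[4.65e-06/3.7 + 5.74/8.529e+05^0.9])² = 0.25/(log₁₀[1.26e-06 + 2.64e-05])² = 0.25/(-4.559)² = 0.01203.
Total minor-loss coefficient ΣK = 1·0.48 = 0.48.
ΔP = [f·L/D + ΣK]·(ρV²/2) = [0.01203·1380/0.301 + 0.48]·(1750·7.61²/2) = [55.15 + 0.48]·5.067e+04 = 2.819e+06 Pa.
Head loss h_f = ΔP/(ρg) = 2.819e+06/(1750·9.81) = 164 m.

h_f ≈ 164 m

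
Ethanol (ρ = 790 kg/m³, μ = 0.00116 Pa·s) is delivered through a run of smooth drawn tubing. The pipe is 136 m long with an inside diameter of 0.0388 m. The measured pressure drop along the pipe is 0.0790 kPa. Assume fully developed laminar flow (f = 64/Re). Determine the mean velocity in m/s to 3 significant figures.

For laminar flow, f = 64/Re with Re = ρVD/μ, so Darcy-Weisbach reduces to ΔP = 32μLV/D². Solving for V: V = ΔP·D²/(32μL) = 79·(0.0388)²/(32·0.00116·136) = 0.02356 m/s.
Check: Re = ρVD/μ = 790·0.02356·0.0388/0.00116 = 622.5 < 2300, so the laminar assumption holds.

V ≈ 0.0236 m/s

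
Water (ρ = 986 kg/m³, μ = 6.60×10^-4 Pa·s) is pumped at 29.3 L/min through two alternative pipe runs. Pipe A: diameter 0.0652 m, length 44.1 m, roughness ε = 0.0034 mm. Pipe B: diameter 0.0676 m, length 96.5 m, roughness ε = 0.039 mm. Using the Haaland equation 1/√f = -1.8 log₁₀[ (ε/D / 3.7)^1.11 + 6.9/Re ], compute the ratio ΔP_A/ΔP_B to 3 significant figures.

ΔP_A/ΔP_B ≈ 0.528

Pipe A: V = Q/A = 0.0004883/0.003339 = 0.1463 m/s; Re = 1.425e+04; ε/D = 5.21e-05; Haaland → f = 0.02815; ΔP_A = f(L/D)(ρV²/2) = 200.8 Pa.
Pipe B: V = Q/A = 0.0004883/0.003589 = 0.1361 m/s; Re = 1.374e+04; ε/D = 0.000577; Haaland → f = 0.02921; ΔP_B = f(L/D)(ρV²/2) = 380.6 Pa.
ΔP_A/ΔP_B = 200.8/380.6 = 0.528.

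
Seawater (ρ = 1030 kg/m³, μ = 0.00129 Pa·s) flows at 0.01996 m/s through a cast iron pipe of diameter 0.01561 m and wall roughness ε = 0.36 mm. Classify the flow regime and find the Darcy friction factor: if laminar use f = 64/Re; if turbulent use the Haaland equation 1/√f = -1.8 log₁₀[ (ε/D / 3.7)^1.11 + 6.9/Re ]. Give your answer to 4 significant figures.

Re = ρVD/μ = 1030·0.01996·0.01561/0.00129 = 248.8.
Re < 2300 → laminar, so f = 64/Re = 0.2573 (roughness is irrelevant in laminar flow).

f ≈ 0.2573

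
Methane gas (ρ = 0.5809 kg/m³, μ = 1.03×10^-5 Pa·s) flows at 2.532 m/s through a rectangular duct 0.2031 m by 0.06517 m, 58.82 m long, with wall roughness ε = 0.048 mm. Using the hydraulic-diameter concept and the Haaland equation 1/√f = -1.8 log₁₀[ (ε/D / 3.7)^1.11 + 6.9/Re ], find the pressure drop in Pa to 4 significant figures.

Hydraulic diameter D_h = 4A/P = 4·(0.2031·0.06517)/(2·(0.2031+0.06517)) = 0.05294/0.5365 = 0.09868 m.
Re = ρVD_h/μ = 0.5809·2.532·0.09868/1.03e-05 = 1.409e+04.
ε/D_h = 4.8e-05/0.09868 = 0.000486; Haaland gives 1/√f = -1.8 log₁₀[4.92e-05+0.00049] = 5.883, so f = 0.02889.
ΔP = f(L/D_h)(ρV²/2) = 0.02889·58.82/0.09868·1.862 = 32.07 Pa.

ΔP ≈ 32.07 Pa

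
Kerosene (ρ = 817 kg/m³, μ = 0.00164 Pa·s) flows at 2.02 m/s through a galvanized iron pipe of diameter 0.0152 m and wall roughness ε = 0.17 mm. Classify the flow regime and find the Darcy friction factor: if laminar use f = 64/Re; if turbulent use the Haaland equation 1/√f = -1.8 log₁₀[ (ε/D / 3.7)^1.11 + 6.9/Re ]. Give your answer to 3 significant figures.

f ≈ 0.0427

Re = ρVD/μ = 817·2.02·0.0152/0.00164 = 1.53e+04.
Re > 4000 → turbulent. ε/D = 0.00017/0.0152 = 0.0112; Haaland: 1/√f = -1.8 log₁₀[0.0016 + 0.000451] = 4.84, so f = 0.04269.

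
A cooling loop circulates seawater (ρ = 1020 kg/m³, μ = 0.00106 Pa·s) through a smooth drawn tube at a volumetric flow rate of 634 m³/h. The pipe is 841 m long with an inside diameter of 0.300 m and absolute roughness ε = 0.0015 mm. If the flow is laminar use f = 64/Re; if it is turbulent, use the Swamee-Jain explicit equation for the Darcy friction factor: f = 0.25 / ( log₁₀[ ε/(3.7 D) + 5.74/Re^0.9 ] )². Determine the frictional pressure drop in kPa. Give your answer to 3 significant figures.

Q = 634 m³/h = 634/3600 = 0.1761 m³/s.
Cross-sectional area A = πD²/4 = π(0.3)²/4 = 0.07069 m²; mean velocity V = Q/A = 0.1761/0.07069 = 2.491 m/s.
Reynolds number Re = ρVD/μ = 1020 · 2.491 · 0.3 / 0.00106 = 7.192e+05.
Re > 4000 → turbulent. Relative roughness ε/D = 1.5e-06/0.3 = 5e-06. Swamee-Jain: f = 0.25/(log₁₀[5e-06/3.7 + 5.74/7.192e+05^0.9])² = 0.25/(log₁₀[1.35e-06 + 3.07e-05])² = 0.25/(-4.494)² = 0.01238.
Darcy-Weisbach: ΔP = f(L/D)(ρV²/2) = 0.01238·(841/0.3)·(1020·2.491²/2) = 0.01238·2803·3166 = 1.099e+05 Pa.
ΔP = 1.099e+05 Pa = 110 kPa.

ΔP ≈ 110 kPa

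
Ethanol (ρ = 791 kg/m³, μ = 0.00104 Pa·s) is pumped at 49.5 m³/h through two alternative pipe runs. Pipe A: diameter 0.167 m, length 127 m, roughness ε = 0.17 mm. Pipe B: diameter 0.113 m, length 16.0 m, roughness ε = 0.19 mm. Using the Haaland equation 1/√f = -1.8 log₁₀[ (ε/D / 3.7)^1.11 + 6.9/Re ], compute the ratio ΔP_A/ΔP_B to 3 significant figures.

Pipe A: V = Q/A = 0.01375/0.0219 = 0.6277 m/s; Re = 7.973e+04; ε/D = 0.00102; Haaland → f = 0.02251; ΔP_A = f(L/D)(ρV²/2) = 2668 Pa.
Pipe B: V = Q/A = 0.01375/0.01003 = 1.371 m/s; Re = 1.178e+05; ε/D = 0.00168; Haaland → f = 0.02387; ΔP_B = f(L/D)(ρV²/2) = 2512 Pa.
ΔP_A/ΔP_B = 2668/2512 = 1.06.

ΔP_A/ΔP_B ≈ 1.06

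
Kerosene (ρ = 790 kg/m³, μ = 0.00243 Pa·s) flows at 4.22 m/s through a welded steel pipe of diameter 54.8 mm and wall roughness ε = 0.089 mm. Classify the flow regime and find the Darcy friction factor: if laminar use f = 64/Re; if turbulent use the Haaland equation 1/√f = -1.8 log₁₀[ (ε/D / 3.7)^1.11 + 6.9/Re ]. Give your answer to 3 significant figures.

Re = ρVD/μ = 790·4.22·0.0548/0.00243 = 7.518e+04.
Re > 4000 → turbulent. ε/D = 8.9e-05/0.0548 = 0.00162; Haaland: 1/√f = -1.8 log₁₀[0.000188 + 9.18e-05] = 6.397, so f = 0.02444.

f ≈ 0.0244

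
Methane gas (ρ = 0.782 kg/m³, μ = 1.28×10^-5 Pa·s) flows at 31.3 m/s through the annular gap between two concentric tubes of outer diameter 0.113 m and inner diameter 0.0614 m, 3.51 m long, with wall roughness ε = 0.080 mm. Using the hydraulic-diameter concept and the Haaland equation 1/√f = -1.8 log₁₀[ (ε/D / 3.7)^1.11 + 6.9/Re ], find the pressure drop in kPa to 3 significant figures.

ΔP ≈ 0.619 kPa

Hydraulic diameter D_h = 4A/P = D_o - D_i = 0.113 - 0.0614 = 0.0516 m.
Re = ρVD_h/μ = 0.782·31.3·0.0516/1.28e-05 = 9.867e+04.
ε/D_h = 8e-05/0.0516 = 0.00155; Haaland gives 1/√f = -1.8 log₁₀[0.000178+6.99e-05] = 6.49, so f = 0.02374.
ΔP = f(L/D_h)(ρV²/2) = 0.02374·3.51/0.0516·383.1 = 618.7 Pa.
ΔP = 0.619 kPa.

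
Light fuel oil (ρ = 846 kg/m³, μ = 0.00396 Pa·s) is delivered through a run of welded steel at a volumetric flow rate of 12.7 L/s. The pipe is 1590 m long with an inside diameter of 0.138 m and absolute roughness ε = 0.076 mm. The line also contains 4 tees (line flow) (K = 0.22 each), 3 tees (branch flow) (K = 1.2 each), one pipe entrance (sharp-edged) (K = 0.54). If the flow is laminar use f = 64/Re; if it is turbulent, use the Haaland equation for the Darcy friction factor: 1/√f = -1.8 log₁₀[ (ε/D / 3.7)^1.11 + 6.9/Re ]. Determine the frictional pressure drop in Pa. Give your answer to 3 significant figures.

ΔP ≈ 91100 Pa

Q = 12.7 L/s = 12.7/1000 = 0.0127 m³/s.
Cross-sectional area A = πD²/4 = π(0.138)²/4 = 0.01496 m²; mean velocity V = Q/A = 0.0127/0.01496 = 0.8491 m/s.
Reynolds number Re = ρVD/μ = 846 · 0.8491 · 0.138 / 0.00396 = 2.503e+04.
Re > 4000 → turbulent. Relative roughness ε/D = 7.6e-05/0.138 = 0.000551. Haaland: 1/√f = -1.8 log₁₀[(0.000551/3.7)^1.11 + 6.9/2.503e+04] = -1.8 log₁₀[5.65e-05 + 0.000276] = 6.262, so f = 0.0255.
Total minor-loss coefficient ΣK = 4·0.22 + 3·1.2 + 1·0.54 = 5.02.
ΔP = [f·L/D + ΣK]·(ρV²/2) = [0.0255·1590/0.138 + 5.02]·(846·0.8491²/2) = [293.9 + 5.02]·305 = 9.115e+04 Pa.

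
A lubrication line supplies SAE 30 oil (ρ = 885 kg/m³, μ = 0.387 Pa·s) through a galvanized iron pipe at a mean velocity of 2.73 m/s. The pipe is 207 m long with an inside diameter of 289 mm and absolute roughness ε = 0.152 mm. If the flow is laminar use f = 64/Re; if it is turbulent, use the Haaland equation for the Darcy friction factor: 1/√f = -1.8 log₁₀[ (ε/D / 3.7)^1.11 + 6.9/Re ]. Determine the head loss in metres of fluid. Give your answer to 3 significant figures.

Reynolds number Re = ρVD/μ = 885 · 2.73 · 0.289 / 0.387 = 1804.
Re < 2300 → laminar flow, so f = 64/Re = 64/1804 = 0.03547 (the turbulent correlation is not needed).
Darcy-Weisbach: ΔP = f(L/D)(ρV²/2) = 0.03547·(207/0.289)·(885·2.73²/2) = 0.03547·716.3·3298 = 8.379e+04 Pa.
Head loss h_f = ΔP/(ρg) = 8.379e+04/(885·9.81) = 9.65 m.

h_f ≈ 9.65 m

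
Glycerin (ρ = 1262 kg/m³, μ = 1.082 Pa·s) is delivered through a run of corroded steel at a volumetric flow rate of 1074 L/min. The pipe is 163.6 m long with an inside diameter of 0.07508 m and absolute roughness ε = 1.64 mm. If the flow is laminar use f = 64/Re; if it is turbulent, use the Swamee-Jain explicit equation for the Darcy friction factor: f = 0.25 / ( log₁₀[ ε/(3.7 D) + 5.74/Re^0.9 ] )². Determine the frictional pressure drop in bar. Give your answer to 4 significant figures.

Q = 1074 L/min = 1074/60000 = 0.0179 m³/s.
Cross-sectional area A = πD²/4 = π(0.07508)²/4 = 0.004427 m²; mean velocity V = Q/A = 0.0179/0.004427 = 4.043 m/s.
Reynolds number Re = ρVD/μ = 1262 · 4.043 · 0.07508 / 1.08 = 354.1.
Re < 2300 → laminar flow, so f = 64/Re = 64/354.1 = 0.1808 (the turbulent correlation is not needed).
Darcy-Weisbach: ΔP = f(L/D)(ρV²/2) = 0.1808·(163.6/0.07508)·(1262·4.043²/2) = 0.1808·2179·1.031e+04 = 4.063e+06 Pa.
ΔP = 4.063e+06 Pa = 40.63 bar.

ΔP ≈ 40.63 bar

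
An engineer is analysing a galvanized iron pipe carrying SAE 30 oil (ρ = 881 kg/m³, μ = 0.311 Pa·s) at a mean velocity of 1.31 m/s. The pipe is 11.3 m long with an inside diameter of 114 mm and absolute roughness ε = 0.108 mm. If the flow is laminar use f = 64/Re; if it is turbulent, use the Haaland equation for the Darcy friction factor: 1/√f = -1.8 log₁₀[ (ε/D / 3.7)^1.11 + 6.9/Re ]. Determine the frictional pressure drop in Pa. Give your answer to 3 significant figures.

ΔP ≈ 11300 Pa

Reynolds number Re = ρVD/μ = 881 · 1.31 · 0.114 / 0.311 = 423.
Re < 2300 → laminar flow, so f = 64/Re = 64/423 = 0.1513 (the turbulent correlation is not needed).
Darcy-Weisbach: ΔP = f(L/D)(ρV²/2) = 0.1513·(11.3/0.114)·(881·1.31²/2) = 0.1513·99.12·755.9 = 1.134e+04 Pa.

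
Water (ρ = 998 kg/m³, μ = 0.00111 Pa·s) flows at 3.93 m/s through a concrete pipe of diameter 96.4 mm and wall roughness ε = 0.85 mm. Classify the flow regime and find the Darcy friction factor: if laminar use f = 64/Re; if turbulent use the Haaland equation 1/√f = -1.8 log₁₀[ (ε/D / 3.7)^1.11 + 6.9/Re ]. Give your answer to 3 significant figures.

Re = ρVD/μ = 998·3.93·0.0964/0.00111 = 3.406e+05.
Re > 4000 → turbulent. ε/D = 0.00085/0.0964 = 0.00882; Haaland: 1/√f = -1.8 log₁₀[0.00123 + 2.03e-05] = 5.228, so f = 0.03659.

f ≈ 0.0366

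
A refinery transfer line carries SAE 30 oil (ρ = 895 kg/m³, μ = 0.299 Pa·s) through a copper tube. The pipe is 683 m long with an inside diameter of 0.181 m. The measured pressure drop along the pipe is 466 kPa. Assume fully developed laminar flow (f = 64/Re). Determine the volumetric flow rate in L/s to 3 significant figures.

For laminar flow, f = 64/Re with Re = ρVD/μ, so Darcy-Weisbach reduces to ΔP = 32μLV/D². Solving for V: V = ΔP·D²/(32μL) = 4.66e+05·(0.181)²/(32·0.299·683) = 2.336 m/s.
Check: Re = ρVD/μ = 895·2.336·0.181/0.299 = 1266 < 2300, so the laminar assumption holds.
Q = V·A = 2.336·(π/4·0.181²) = 0.06011 m³/s = 60.1 L/s.

Q ≈ 60.1 L/s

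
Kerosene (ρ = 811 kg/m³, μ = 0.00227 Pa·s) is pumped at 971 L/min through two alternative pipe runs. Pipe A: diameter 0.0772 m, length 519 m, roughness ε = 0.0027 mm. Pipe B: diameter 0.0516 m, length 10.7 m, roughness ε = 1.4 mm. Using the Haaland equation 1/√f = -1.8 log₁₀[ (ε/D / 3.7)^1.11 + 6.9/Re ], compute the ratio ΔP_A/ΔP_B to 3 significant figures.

ΔP_A/ΔP_B ≈ 2.13

Pipe A: V = Q/A = 0.01618/0.004681 = 3.457 m/s; Re = 9.536e+04; ε/D = 3.5e-05; Haaland → f = 0.01814; ΔP_A = f(L/D)(ρV²/2) = 5.911e+05 Pa.
Pipe B: V = Q/A = 0.01618/0.002091 = 7.739 m/s; Re = 1.427e+05; ε/D = 0.0271; Haaland → f = 0.0552; ΔP_B = f(L/D)(ρV²/2) = 2.78e+05 Pa.
ΔP_A/ΔP_B = 5.911e+05/2.78e+05 = 2.13.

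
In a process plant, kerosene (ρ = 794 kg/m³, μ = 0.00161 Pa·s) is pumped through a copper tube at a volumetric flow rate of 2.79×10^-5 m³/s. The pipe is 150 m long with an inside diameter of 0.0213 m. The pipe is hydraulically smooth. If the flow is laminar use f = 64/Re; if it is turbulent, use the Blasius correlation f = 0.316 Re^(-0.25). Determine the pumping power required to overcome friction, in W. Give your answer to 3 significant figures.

P ≈ 0.0372 W

Cross-sectional area A = πD²/4 = π(0.0213)²/4 = 0.0003563 m²; mean velocity V = Q/A = 2.79e-05/0.0003563 = 0.0783 m/s.
Reynolds number Re = ρVD/μ = 794 · 0.0783 · 0.0213 / 0.00161 = 822.5.
Re < 2300 → laminar flow, so f = 64/Re = 64/822.5 = 0.07781 (the turbulent correlation is not needed).
Darcy-Weisbach: ΔP = f(L/D)(ρV²/2) = 0.07781·(150/0.0213)·(794·0.0783²/2) = 0.07781·7042·2.434 = 1334 Pa.
Pumping power P = QΔP = 2.79e-05·1334 = 0.03721 W = 0.0372 W.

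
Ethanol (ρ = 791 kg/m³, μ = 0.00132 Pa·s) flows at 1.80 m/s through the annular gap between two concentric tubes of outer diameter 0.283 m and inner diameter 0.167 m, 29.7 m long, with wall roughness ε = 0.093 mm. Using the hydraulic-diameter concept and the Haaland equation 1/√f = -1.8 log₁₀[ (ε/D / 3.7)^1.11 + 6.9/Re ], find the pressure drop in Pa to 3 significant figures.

Hydraulic diameter D_h = 4A/P = D_o - D_i = 0.283 - 0.167 = 0.116 m.
Re = ρVD_h/μ = 791·1.8·0.116/0.00132 = 1.251e+05.
ε/D_h = 9.3e-05/0.116 = 0.000802; Haaland gives 1/√f = -1.8 log₁₀[8.57e-05+5.51e-05] = 6.932, so f = 0.02081.
ΔP = f(L/D_h)(ρV²/2) = 0.02081·29.7/0.116·1281 = 6827 Pa.

ΔP ≈ 6830 Pa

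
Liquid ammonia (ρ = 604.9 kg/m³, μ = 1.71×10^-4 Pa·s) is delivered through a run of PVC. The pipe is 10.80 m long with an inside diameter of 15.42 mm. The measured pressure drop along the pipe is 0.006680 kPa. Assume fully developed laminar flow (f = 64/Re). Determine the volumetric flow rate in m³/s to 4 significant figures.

Q ≈ 5.019×10^-6 m³/s

For laminar flow, f = 64/Re with Re = ρVD/μ, so Darcy-Weisbach reduces to ΔP = 32μLV/D². Solving for V: V = ΔP·D²/(32μL) = 6.68·(0.01542)²/(32·0.000171·10.8) = 0.02688 m/s.
Check: Re = ρVD/μ = 604.9·0.02688·0.01542/0.000171 = 1466 < 2300, so the laminar assumption holds.
Q = V·A = 0.02688·(π/4·0.01542²) = 5.019e-06 m³/s = 5.019×10^-6 m³/s.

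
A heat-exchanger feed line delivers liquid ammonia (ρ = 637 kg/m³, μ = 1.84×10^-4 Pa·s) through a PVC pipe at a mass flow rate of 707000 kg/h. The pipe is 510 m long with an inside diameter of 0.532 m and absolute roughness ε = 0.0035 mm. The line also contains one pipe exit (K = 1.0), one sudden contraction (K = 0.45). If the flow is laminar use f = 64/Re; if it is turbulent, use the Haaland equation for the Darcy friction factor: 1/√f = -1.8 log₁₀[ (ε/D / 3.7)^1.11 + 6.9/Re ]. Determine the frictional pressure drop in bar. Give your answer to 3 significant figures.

ΔP ≈ 0.0687 bar

ṁ = 707000 kg/h = 707000/3600 = 196.4 kg/s.
A = πD²/4 = π(0.532)²/4 = 0.2223 m²; mean velocity V = ṁ/(ρA) = 196.4/(637 · 0.2223) = 1.387 m/s.
Reynolds number Re = ρVD/μ = 637 · 1.387 · 0.532 / 0.000184 = 2.554e+06.
Re > 4000 → turbulent. Relative roughness ε/D = 3.5e-06/0.532 = 6.58e-06. Haaland: 1/√f = -1.8 log₁₀[(6.58e-06/3.7)^1.11 + 6.9/2.554e+06] = -1.8 log₁₀[4.14e-07 + 2.7e-06] = 9.912, so f = 0.01018.
Total minor-loss coefficient ΣK = 1·1 + 1·0.45 = 1.45.
ΔP = [f·L/D + ΣK]·(ρV²/2) = [0.01018·510/0.532 + 1.45]·(637·1.387²/2) = [9.758 + 1.45]·612.7 = 6867 Pa.
ΔP = 6867 Pa = 0.0687 bar.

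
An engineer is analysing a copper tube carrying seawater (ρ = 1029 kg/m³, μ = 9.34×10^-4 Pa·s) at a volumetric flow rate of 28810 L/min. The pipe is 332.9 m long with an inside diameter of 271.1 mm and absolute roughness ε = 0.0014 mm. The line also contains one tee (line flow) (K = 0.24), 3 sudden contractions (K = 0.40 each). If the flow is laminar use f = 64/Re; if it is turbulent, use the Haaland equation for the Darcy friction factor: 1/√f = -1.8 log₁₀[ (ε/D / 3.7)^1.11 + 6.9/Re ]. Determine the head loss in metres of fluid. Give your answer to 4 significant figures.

Q = 28810 L/min = 28810/60000 = 0.4802 m³/s.
Cross-sectional area A = πD²/4 = π(0.2711)²/4 = 0.05772 m²; mean velocity V = Q/A = 0.4802/0.05772 = 8.318 m/s.
Reynolds number Re = ρVD/μ = 1029 · 8.318 · 0.2711 / 0.000934 = 2.485e+06.
Re > 4000 → turbulent. Relative roughness ε/D = 1.4e-06/0.2711 = 5.16e-06. Haaland: 1/√f = -1.8 log₁₀[(5.16e-06/3.7)^1.11 + 6.9/2.485e+06] = -1.8 log₁₀[3.17e-07 + 2.78e-06] = 9.917, so f = 0.01017.
Total minor-loss coefficient ΣK = 1·0.24 + 3·0.4 = 1.44.
ΔP = [f·L/D + ΣK]·(ρV²/2) = [0.01017·332.9/0.2711 + 1.44]·(1029·8.318²/2) = [12.49 + 1.44]·3.56e+04 = 4.958e+05 Pa.
Head loss h_f = ΔP/(ρg) = 4.958e+05/(1029·9.81) = 49.11 m.

h_f ≈ 49.11 m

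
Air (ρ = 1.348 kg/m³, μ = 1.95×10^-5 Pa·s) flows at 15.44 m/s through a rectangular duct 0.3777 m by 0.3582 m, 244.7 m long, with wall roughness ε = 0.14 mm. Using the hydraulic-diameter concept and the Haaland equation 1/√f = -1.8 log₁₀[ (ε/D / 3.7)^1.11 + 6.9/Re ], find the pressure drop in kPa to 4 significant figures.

ΔP ≈ 1.819 kPa

Hydraulic diameter D_h = 4A/P = 4·(0.3777·0.3582)/(2·(0.3777+0.3582)) = 0.5412/1.472 = 0.3677 m.
Re = ρVD_h/μ = 1.348·15.44·0.3677/1.95e-05 = 3.925e+05.
ε/D_h = 0.00014/0.3677 = 0.000381; Haaland gives 1/√f = -1.8 log₁₀[3.75e-05+1.76e-05] = 7.666, so f = 0.01701.
ΔP = f(L/D_h)(ρV²/2) = 0.01701·244.7/0.3677·160.7 = 1819 Pa.
ΔP = 1.819 kPa.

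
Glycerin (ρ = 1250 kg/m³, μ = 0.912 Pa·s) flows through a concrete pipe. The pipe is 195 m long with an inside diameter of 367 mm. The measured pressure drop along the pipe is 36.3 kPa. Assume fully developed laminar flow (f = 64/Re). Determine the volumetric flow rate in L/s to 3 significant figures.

Q ≈ 90.9 L/s

For laminar flow, f = 64/Re with Re = ρVD/μ, so Darcy-Weisbach reduces to ΔP = 32μLV/D². Solving for V: V = ΔP·D²/(32μL) = 3.63e+04·(0.367)²/(32·0.912·195) = 0.8591 m/s.
Check: Re = ρVD/μ = 1250·0.8591·0.367/0.912 = 432.2 < 2300, so the laminar assumption holds.
Q = V·A = 0.8591·(π/4·0.367²) = 0.09088 m³/s = 90.9 L/s.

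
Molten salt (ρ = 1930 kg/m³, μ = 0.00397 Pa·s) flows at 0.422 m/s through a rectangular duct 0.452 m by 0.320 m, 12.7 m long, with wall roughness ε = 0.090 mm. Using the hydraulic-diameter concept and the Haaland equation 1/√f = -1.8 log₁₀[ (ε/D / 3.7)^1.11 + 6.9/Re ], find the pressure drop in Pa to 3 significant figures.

ΔP ≈ 115 Pa

Hydraulic diameter D_h = 4A/P = 4·(0.452·0.32)/(2·(0.452+0.32)) = 0.5786/1.544 = 0.3747 m.
Re = ρVD_h/μ = 1930·0.422·0.3747/0.00397 = 7.687e+04.
ε/D_h = 9e-05/0.3747 = 0.00024; Haaland gives 1/√f = -1.8 log₁₀[2.25e-05+8.98e-05] = 7.11, so f = 0.01978.
ΔP = f(L/D_h)(ρV²/2) = 0.01978·12.7/0.3747·171.9 = 115.2 Pa.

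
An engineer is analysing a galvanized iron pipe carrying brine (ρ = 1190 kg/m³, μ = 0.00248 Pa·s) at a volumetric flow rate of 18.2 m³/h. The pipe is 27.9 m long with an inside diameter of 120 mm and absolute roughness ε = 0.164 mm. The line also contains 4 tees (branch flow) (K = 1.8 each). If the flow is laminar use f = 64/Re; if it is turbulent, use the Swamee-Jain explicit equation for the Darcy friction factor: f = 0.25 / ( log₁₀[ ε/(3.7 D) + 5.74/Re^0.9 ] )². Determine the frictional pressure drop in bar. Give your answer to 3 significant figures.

Q = 18.2 m³/h = 18.2/3600 = 0.005056 m³/s.
Cross-sectional area A = πD²/4 = π(0.12)²/4 = 0.01131 m²; mean velocity V = Q/A = 0.005056/0.01131 = 0.447 m/s.
Reynolds number Re = ρVD/μ = 1190 · 0.447 · 0.12 / 0.00248 = 2.574e+04.
Re > 4000 → turbulent. Relative roughness ε/D = 0.000164/0.12 = 0.00137. Swamee-Jain: f = 0.25/(log₁₀[0.00137/3.7 + 5.74/2.574e+04^0.9])² = 0.25/(log₁₀[0.000369 + 0.000616])² = 0.25/(-3.007)² = 0.02766.
Total minor-loss coefficient ΣK = 4·1.8 = 7.2.
ΔP = [f·L/D + ΣK]·(ρV²/2) = [0.02766·27.9/0.12 + 7.2]·(1190·0.447²/2) = [6.43 + 7.2]·118.9 = 1621 Pa.
ΔP = 1621 Pa = 0.0162 bar.

ΔP ≈ 0.0162 bar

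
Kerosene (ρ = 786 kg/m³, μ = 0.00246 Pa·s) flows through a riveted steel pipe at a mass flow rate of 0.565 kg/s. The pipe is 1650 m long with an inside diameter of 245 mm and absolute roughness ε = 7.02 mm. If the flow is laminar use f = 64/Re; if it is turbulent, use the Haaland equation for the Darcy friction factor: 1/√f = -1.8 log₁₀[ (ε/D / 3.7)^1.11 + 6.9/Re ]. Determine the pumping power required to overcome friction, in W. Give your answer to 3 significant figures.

A = πD²/4 = π(0.245)²/4 = 0.04714 m²; mean velocity V = ṁ/(ρA) = 0.565/(786 · 0.04714) = 0.01525 m/s.
Reynolds number Re = ρVD/μ = 786 · 0.01525 · 0.245 / 0.00246 = 1194.
Re < 2300 → laminar flow, so f = 64/Re = 64/1194 = 0.05362 (the turbulent correlation is not needed).
Darcy-Weisbach: ΔP = f(L/D)(ρV²/2) = 0.05362·(1650/0.245)·(786·0.01525²/2) = 0.05362·6735·0.09137 = 32.99 Pa.
Q = ṁ/ρ = 0.565/786 = 0.0007188 m³/s.
Pumping power P = QΔP = 0.0007188·32.99 = 0.02372 W = 0.0237 W.

P ≈ 0.0237 W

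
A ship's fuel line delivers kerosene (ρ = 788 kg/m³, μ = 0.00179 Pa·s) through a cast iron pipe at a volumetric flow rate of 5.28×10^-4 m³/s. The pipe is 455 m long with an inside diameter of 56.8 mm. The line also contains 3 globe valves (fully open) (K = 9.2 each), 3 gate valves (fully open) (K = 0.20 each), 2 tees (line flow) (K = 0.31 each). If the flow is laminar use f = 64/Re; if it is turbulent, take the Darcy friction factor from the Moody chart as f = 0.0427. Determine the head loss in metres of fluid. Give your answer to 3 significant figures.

h_f ≈ 0.821 m

Cross-sectional area A = πD²/4 = π(0.0568)²/4 = 0.002534 m²; mean velocity V = Q/A = 0.000528/0.002534 = 0.2084 m/s.
Reynolds number Re = ρVD/μ = 788 · 0.2084 · 0.0568 / 0.00179 = 5210.
Re > 4000 → turbulent; use the Moody-chart value f = 0.0427.
Total minor-loss coefficient ΣK = 3·9.2 + 3·0.2 + 2·0.31 = 28.8.
ΔP = [f·L/D + ΣK]·(ρV²/2) = [0.0427·455/0.0568 + 28.8]·(788·0.2084²/2) = [342.1 + 28.8]·17.11 = 6345 Pa.
Head loss h_f = ΔP/(ρg) = 6345/(788·9.81) = 0.821 m.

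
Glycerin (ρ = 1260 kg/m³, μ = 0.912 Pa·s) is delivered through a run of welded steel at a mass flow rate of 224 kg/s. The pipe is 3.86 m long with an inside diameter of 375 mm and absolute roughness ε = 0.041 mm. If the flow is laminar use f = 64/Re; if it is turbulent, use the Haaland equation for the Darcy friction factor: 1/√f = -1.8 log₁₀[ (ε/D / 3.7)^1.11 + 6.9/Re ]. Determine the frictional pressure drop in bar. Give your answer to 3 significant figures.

ΔP ≈ 0.0129 bar

A = πD²/4 = π(0.375)²/4 = 0.1104 m²; mean velocity V = ṁ/(ρA) = 224/(1260 · 0.1104) = 1.61 m/s.
Reynolds number Re = ρVD/μ = 1260 · 1.61 · 0.375 / 0.912 = 833.9.
Re < 2300 → laminar flow, so f = 64/Re = 64/833.9 = 0.07674 (the turbulent correlation is not needed).
Darcy-Weisbach: ΔP = f(L/D)(ρV²/2) = 0.07674·(3.86/0.375)·(1260·1.61²/2) = 0.07674·10.29·1632 = 1289 Pa.
ΔP = 1289 Pa = 0.0129 bar.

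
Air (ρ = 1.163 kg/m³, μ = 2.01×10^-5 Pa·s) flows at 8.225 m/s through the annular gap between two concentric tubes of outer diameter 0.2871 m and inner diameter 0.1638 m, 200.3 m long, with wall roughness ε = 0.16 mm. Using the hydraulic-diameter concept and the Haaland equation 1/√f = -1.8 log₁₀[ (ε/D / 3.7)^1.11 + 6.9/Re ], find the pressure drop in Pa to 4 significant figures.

ΔP ≈ 1540 Pa

Hydraulic diameter D_h = 4A/P = D_o - D_i = 0.2871 - 0.1638 = 0.1233 m.
Re = ρVD_h/μ = 1.163·8.225·0.1233/2.01e-05 = 5.868e+04.
ε/D_h = 0.00016/0.1233 = 0.0013; Haaland gives 1/√f = -1.8 log₁₀[0.000146+0.000118] = 6.442, so f = 0.0241.
ΔP = f(L/D_h)(ρV²/2) = 0.0241·200.3/0.1233·39.34 = 1540 Pa.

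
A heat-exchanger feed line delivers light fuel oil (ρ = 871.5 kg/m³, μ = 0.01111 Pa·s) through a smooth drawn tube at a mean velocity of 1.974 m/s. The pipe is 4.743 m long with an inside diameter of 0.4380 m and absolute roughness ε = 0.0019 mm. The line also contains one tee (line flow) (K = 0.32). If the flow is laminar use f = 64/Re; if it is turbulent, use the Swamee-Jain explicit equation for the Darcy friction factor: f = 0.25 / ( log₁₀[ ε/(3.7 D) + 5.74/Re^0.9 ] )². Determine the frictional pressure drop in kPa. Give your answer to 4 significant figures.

ΔP ≈ 0.9005 kPa

Reynolds number Re = ρVD/μ = 871.5 · 1.974 · 0.438 / 0.0111 = 6.782e+04.
Re > 4000 → turbulent. Relative roughness ε/D = 1.9e-06/0.438 = 4.34e-06. Swamee-Jain: f = 0.25/(log₁₀[4.34e-06/3.7 + 5.74/6.782e+04^0.9])² = 0.25/(log₁₀[1.17e-06 + 0.000257])² = 0.25/(-3.587)² = 0.01943.
Total minor-loss coefficient ΣK = 1·0.32 = 0.32.
ΔP = [f·L/D + ΣK]·(ρV²/2) = [0.01943·4.743/0.438 + 0.32]·(871.5·1.974²/2) = [0.2104 + 0.32]·1698 = 900.5 Pa.
ΔP = 900.5 Pa = 0.9005 kPa.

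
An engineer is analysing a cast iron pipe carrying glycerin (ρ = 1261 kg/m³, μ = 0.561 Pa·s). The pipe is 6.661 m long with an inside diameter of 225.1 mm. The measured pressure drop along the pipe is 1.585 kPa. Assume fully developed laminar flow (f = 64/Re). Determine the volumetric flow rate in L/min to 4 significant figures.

Q ≈ 1604 L/min

For laminar flow, f = 64/Re with Re = ρVD/μ, so Darcy-Weisbach reduces to ΔP = 32μLV/D². Solving for V: V = ΔP·D²/(32μL) = 1585·(0.2251)²/(32·0.561·6.661) = 0.6716 m/s.
Check: Re = ρVD/μ = 1261·0.6716·0.2251/0.561 = 339.8 < 2300, so the laminar assumption holds.
Q = V·A = 0.6716·(π/4·0.2251²) = 0.02673 m³/s = 1604 L/min.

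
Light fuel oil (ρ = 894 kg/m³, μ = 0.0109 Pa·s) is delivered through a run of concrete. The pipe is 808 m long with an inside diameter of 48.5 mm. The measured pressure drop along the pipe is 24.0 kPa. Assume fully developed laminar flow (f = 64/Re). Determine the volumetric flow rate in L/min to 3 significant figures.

For laminar flow, f = 64/Re with Re = ρVD/μ, so Darcy-Weisbach reduces to ΔP = 32μLV/D². Solving for V: V = ΔP·D²/(32μL) = 2.4e+04·(0.0485)²/(32·0.0109·808) = 0.2003 m/s.
Check: Re = ρVD/μ = 894·0.2003·0.0485/0.0109 = 796.8 < 2300, so the laminar assumption holds.
Q = V·A = 0.2003·(π/4·0.0485²) = 0.0003701 m³/s = 22.2 L/min.

Q ≈ 22.2 L/min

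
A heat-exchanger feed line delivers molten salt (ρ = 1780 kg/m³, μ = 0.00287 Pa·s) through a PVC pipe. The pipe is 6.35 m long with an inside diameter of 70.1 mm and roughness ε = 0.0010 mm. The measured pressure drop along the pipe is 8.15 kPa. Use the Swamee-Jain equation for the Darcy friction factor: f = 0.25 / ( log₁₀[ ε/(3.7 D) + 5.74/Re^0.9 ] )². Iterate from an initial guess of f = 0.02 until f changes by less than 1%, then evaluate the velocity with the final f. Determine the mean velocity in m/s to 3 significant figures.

V ≈ 2.38 m/s

Rearranging Darcy-Weisbach: V = √(2·ΔP·D/(f·L·ρ)). With ε/D = 1e-06/0.0701 = 1.43e-05, iterate starting from f = 0.02:
  f = 0.02 → V = √(2·8150·0.0701/(0.02·6.35·1780)) = 2.248 m/s; Re = ρVD/μ = 9.775e+04; f → 0.01803
  f = 0.01803 → V = 2.368 m/s; Re = 1.029e+05; f → 0.01784
  f = 0.01784 → V = 2.38 m/s; Re = 1.035e+05; f → 0.01782
Converged (Δf/f < 1%). With the final f = 0.01782: V = √(2·8150·0.0701/(0.01782·6.35·1780)) = 2.381 m/s.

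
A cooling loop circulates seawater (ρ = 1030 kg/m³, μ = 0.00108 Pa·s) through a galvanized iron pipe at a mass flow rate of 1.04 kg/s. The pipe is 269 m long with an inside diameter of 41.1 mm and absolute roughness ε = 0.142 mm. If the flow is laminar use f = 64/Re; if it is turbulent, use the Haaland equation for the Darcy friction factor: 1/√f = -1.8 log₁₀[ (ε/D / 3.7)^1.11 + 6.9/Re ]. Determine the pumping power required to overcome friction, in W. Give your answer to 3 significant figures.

P ≈ 60.3 W

A = πD²/4 = π(0.0411)²/4 = 0.001327 m²; mean velocity V = ṁ/(ρA) = 1.04/(1030 · 0.001327) = 0.7611 m/s.
Reynolds number Re = ρVD/μ = 1030 · 0.7611 · 0.0411 / 0.00108 = 2.983e+04.
Re > 4000 → turbulent. Relative roughness ε/D = 0.000142/0.0411 = 0.00345. Haaland: 1/√f = -1.8 log₁₀[(0.00345/3.7)^1.11 + 6.9/2.983e+04] = -1.8 log₁₀[0.000433 + 0.000231] = 5.719, so f = 0.03057.
Darcy-Weisbach: ΔP = f(L/D)(ρV²/2) = 0.03057·(269/0.0411)·(1030·0.7611²/2) = 0.03057·6545·298.3 = 5.969e+04 Pa.
Q = ṁ/ρ = 1.04/1030 = 0.00101 m³/s.
Pumping power P = QΔP = 0.00101·5.969e+04 = 60.27 W = 60.3 W.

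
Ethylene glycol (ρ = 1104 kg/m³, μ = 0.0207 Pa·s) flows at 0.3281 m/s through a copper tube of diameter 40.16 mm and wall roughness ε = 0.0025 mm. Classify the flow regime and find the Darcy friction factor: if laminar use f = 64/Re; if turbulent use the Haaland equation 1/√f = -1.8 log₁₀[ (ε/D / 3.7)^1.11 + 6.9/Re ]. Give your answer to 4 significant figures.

Re = ρVD/μ = 1104·0.3281·0.04016/0.0207 = 702.7.
Re < 2300 → laminar, so f = 64/Re = 0.09107 (roughness is irrelevant in laminar flow).

f ≈ 0.09107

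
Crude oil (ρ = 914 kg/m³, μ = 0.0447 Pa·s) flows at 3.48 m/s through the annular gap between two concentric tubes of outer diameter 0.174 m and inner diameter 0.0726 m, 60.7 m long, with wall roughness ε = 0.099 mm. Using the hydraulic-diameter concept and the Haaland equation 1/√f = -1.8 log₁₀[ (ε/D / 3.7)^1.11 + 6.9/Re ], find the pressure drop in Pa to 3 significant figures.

Hydraulic diameter D_h = 4A/P = D_o - D_i = 0.174 - 0.0726 = 0.1014 m.
Re = ρVD_h/μ = 914·3.48·0.1014/0.0447 = 7215.
ε/D_h = 9.9e-05/0.1014 = 0.000976; Haaland gives 1/√f = -1.8 log₁₀[0.000107+0.000956] = 5.352, so f = 0.03491.
ΔP = f(L/D_h)(ρV²/2) = 0.03491·60.7/0.1014·5534 = 1.156e+05 Pa.

ΔP ≈ 116000 Pa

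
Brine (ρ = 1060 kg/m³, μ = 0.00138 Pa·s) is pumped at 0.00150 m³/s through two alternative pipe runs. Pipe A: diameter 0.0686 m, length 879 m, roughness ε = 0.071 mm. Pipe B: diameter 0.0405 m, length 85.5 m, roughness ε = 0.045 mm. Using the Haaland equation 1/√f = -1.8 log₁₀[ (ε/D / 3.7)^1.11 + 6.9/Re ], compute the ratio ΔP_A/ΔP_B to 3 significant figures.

ΔP_A/ΔP_B ≈ 0.802

Pipe A: V = Q/A = 0.0015/0.003696 = 0.4058 m/s; Re = 2.138e+04; ε/D = 0.00103; Haaland → f = 0.02734; ΔP_A = f(L/D)(ρV²/2) = 3.058e+04 Pa.
Pipe B: V = Q/A = 0.0015/0.001288 = 1.164 m/s; Re = 3.622e+04; ε/D = 0.00111; Haaland → f = 0.02514; ΔP_B = f(L/D)(ρV²/2) = 3.814e+04 Pa.
ΔP_A/ΔP_B = 3.058e+04/3.814e+04 = 0.802.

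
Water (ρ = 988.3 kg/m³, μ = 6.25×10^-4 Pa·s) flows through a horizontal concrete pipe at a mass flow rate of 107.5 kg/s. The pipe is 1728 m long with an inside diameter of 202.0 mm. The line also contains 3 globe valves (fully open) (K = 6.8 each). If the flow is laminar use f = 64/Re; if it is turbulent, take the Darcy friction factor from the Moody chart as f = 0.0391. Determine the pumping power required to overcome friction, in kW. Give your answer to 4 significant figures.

P ≈ 219.7 kW

A = πD²/4 = π(0.202)²/4 = 0.03205 m²; mean velocity V = ṁ/(ρA) = 107.5/(988.3 · 0.03205) = 3.394 m/s.
Reynolds number Re = ρVD/μ = 988.3 · 3.394 · 0.202 / 0.000625 = 1.084e+06.
Re > 4000 → turbulent; use the Moody-chart value f = 0.0391.
Total minor-loss coefficient ΣK = 3·6.8 = 20.4.
ΔP = [f·L/D + ΣK]·(ρV²/2) = [0.0391·1728/0.202 + 20.4]·(988.3·3.394²/2) = [334.5 + 20.4]·5693 = 2.02e+06 Pa.
Q = ṁ/ρ = 107.5/988.3 = 0.1088 m³/s.
Pumping power P = QΔP = 0.1088·2.02e+06 = 219740 W = 219.7 kW.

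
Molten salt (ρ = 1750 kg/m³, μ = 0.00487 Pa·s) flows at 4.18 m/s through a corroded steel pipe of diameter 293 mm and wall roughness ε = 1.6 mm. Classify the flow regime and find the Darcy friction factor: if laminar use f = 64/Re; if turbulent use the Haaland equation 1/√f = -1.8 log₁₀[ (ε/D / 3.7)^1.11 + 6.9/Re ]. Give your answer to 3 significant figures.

f ≈ 0.0314

Re = ρVD/μ = 1750·4.18·0.293/0.00487 = 4.401e+05.
Re > 4000 → turbulent. ε/D = 0.0016/0.293 = 0.00546; Haaland: 1/√f = -1.8 log₁₀[0.000721 + 1.57e-05] = 5.639, so f = 0.03144.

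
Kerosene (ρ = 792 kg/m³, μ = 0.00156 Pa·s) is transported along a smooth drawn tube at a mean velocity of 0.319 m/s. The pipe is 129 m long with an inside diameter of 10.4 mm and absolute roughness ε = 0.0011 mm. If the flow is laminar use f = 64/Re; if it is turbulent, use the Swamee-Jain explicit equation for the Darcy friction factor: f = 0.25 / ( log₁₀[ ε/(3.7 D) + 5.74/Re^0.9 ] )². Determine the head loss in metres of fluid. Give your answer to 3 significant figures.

h_f ≈ 2.44 m

Reynolds number Re = ρVD/μ = 792 · 0.319 · 0.0104 / 0.00156 = 1684.
Re < 2300 → laminar flow, so f = 64/Re = 64/1684 = 0.038 (the turbulent correlation is not needed).
Darcy-Weisbach: ΔP = f(L/D)(ρV²/2) = 0.038·(129/0.0104)·(792·0.319²/2) = 0.038·1.24e+04·40.3 = 1.899e+04 Pa.
Head loss h_f = ΔP/(ρg) = 1.899e+04/(792·9.81) = 2.44 m.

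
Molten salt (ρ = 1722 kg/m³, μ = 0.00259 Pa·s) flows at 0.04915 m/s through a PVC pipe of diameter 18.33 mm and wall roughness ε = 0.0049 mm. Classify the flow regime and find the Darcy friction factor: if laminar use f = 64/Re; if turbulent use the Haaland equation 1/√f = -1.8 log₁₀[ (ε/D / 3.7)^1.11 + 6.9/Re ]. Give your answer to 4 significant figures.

Re = ρVD/μ = 1722·0.04915·0.01833/0.00259 = 599.
Re < 2300 → laminar, so f = 64/Re = 0.1068 (roughness is irrelevant in laminar flow).

f ≈ 0.1068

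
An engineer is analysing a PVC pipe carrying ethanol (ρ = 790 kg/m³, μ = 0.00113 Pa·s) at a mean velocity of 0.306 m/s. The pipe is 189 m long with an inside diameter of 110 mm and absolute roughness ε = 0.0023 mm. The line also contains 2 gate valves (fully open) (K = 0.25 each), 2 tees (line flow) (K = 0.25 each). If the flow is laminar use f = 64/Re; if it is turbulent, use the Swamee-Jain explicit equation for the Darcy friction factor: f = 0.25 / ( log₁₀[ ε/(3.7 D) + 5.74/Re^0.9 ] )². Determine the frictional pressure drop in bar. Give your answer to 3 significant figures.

ΔP ≈ 0.0162 bar

Reynolds number Re = ρVD/μ = 790 · 0.306 · 0.11 / 0.00113 = 2.353e+04.
Re > 4000 → turbulent. Relative roughness ε/D = 2.3e-06/0.11 = 2.09e-05. Swamee-Jain: f = 0.25/(log₁₀[2.09e-05/3.7 + 5.74/2.353e+04^0.9])² = 0.25/(log₁₀[5.65e-06 + 0.000667])² = 0.25/(-3.172)² = 0.02485.
Total minor-loss coefficient ΣK = 2·0.25 + 2·0.25 = 1.
ΔP = [f·L/D + ΣK]·(ρV²/2) = [0.02485·189/0.11 + 1]·(790·0.306²/2) = [42.69 + 1]·36.99 = 1616 Pa.
ΔP = 1616 Pa = 0.0162 bar.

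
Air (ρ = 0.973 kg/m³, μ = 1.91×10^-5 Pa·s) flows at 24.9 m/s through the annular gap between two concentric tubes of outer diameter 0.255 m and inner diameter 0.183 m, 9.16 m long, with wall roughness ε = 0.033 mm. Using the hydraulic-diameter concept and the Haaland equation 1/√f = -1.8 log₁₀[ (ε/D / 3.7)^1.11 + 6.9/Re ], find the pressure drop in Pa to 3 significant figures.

ΔP ≈ 773 Pa

Hydraulic diameter D_h = 4A/P = D_o - D_i = 0.255 - 0.183 = 0.072 m.
Re = ρVD_h/μ = 0.973·24.9·0.072/1.91e-05 = 9.133e+04.
ε/D_h = 3.3e-05/0.072 = 0.000458; Haaland gives 1/√f = -1.8 log₁₀[4.6e-05+7.56e-05] = 7.047, so f = 0.02014.
ΔP = f(L/D_h)(ρV²/2) = 0.02014·9.16/0.072·301.6 = 772.7 Pa.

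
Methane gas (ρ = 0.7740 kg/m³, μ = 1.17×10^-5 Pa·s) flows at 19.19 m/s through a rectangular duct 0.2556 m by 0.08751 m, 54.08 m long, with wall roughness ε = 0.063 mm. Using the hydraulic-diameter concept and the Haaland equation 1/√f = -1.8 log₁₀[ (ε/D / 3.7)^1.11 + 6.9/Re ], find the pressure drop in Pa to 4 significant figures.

Hydraulic diameter D_h = 4A/P = 4·(0.2556·0.08751)/(2·(0.2556+0.08751)) = 0.08947/0.6862 = 0.1304 m.
Re = ρVD_h/μ = 0.774·19.19·0.1304/1.17e-05 = 1.655e+05.
ε/D_h = 6.3e-05/0.1304 = 0.000483; Haaland gives 1/√f = -1.8 log₁₀[4.88e-05+4.17e-05] = 7.278, so f = 0.01888.
ΔP = f(L/D_h)(ρV²/2) = 0.01888·54.08/0.1304·142.5 = 1116 Pa.

ΔP ≈ 1116 Pa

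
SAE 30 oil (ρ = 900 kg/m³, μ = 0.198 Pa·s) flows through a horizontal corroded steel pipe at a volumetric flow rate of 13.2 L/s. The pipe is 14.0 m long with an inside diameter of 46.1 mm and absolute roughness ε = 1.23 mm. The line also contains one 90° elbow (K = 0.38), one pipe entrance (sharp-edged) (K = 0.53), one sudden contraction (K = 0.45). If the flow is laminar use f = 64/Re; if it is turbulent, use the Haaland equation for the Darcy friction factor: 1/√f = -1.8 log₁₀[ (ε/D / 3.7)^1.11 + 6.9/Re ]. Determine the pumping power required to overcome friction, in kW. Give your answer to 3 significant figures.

P ≈ 4.86 kW

Q = 13.2 L/s = 13.2/1000 = 0.0132 m³/s.
Cross-sectional area A = πD²/4 = π(0.0461)²/4 = 0.001669 m²; mean velocity V = Q/A = 0.0132/0.001669 = 7.908 m/s.
Reynolds number Re = ρVD/μ = 900 · 7.908 · 0.0461 / 0.198 = 1657.
Re < 2300 → laminar flow, so f = 64/Re = 64/1657 = 0.03862 (the turbulent correlation is not needed).
Total minor-loss coefficient ΣK = 1·0.38 + 1·0.53 + 1·0.45 = 1.36.
ΔP = [f·L/D + ΣK]·(ρV²/2) = [0.03862·14/0.0461 + 1.36]·(900·7.908²/2) = [11.73 + 1.36]·2.814e+04 = 3.684e+05 Pa.
Pumping power P = QΔP = 0.0132·3.684e+05 = 4862 W = 4.86 kW.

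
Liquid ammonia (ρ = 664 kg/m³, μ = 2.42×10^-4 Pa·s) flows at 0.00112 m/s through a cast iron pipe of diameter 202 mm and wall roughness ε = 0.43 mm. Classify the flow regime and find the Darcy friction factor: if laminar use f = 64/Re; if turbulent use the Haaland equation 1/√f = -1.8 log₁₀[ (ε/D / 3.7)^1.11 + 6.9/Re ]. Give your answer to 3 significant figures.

f ≈ 0.103

Re = ρVD/μ = 664·0.00112·0.202/0.000242 = 620.8.
Re < 2300 → laminar, so f = 64/Re = 0.1031 (roughness is irrelevant in laminar flow).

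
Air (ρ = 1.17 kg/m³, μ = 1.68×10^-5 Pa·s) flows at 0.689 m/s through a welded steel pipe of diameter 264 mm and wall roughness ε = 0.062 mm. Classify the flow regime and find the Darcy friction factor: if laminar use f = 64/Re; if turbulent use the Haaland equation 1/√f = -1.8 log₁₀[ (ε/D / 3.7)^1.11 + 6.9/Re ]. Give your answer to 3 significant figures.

f ≈ 0.0293

Re = ρVD/μ = 1.17·0.689·0.264/1.68e-05 = 1.267e+04.
Re > 4000 → turbulent. ε/D = 6.2e-05/0.264 = 0.000235; Haaland: 1/√f = -1.8 log₁₀[2.19e-05 + 0.000545] = 5.844, so f = 0.02928.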